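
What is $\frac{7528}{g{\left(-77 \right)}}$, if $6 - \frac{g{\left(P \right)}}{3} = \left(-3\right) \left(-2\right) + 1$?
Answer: $- \frac{7528}{3} \approx -2509.3$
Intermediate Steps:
$g{\left(P \right)} = -3$ ($g{\left(P \right)} = 18 - 3 \left(\left(-3\right) \left(-2\right) + 1\right) = 18 - 3 \left(6 + 1\right) = 18 - 21 = -3$)
$\frac{7528}{g{\left(-77 \right)}} = \frac{7528}{-3} = 7528 \left(- \frac{1}{3}\right) = - \frac{7528}{3}$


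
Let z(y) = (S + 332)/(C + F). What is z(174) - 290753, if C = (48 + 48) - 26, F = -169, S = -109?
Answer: -28784770/99 ≈ -2.9076e+5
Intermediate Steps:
C = 70 (C = 96 - 26 = 70)
z(y) = -223/99 (z(y) = (-109 + 332)/(70 - 169) = 223/(-99) = 223*(-1/99) = -223/99)
z(174) - 290753 = -223/99 - 290753 = -28784770/99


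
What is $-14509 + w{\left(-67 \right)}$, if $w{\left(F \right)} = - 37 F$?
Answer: $-12030$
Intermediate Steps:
$-14509 + w{\left(-67 \right)} = -14509 - -2479 = -14509 + 2479 = -12030$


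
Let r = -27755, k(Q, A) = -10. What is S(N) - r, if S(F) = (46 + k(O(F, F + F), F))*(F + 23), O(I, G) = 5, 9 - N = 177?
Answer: 22535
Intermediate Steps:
N = -168 (N = 9 - 1*177 = 9 - 177 = -168)
S(F) = 828 + 36*F (S(F) = (46 - 10)*(F + 23) = 36*(23 + F) = 828 + 36*F)
S(N) - r = (828 + 36*(-168)) - 1*(-27755) = (828 - 6048) + 27755 = -5220 + 27755 = 22535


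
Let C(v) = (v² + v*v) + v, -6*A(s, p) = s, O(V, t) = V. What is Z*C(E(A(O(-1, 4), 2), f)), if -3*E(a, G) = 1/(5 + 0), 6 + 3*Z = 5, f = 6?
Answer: 13/675 ≈ 0.019259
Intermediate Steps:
A(s, p) = -s/6
Z = -⅓ (Z = -2 + (⅓)*5 = -2 + 5/3 = -⅓ ≈ -0.33333)
E(a, G) = -1/15 (E(a, G) = -1/(3*(5 + 0)) = -⅓/5 = -⅓*⅕ = -1/15)
C(v) = v + 2*v² (C(v) = (v² + v²) + v = 2*v² + v = v + 2*v²)
Z*C(E(A(O(-1, 4), 2), f)) = -(-1)*(1 + 2*(-1/15))/45 = -(-1)*(1 - 2/15)/45 = -(-1)*13/(45*15) = -⅓*(-13/225) = 13/675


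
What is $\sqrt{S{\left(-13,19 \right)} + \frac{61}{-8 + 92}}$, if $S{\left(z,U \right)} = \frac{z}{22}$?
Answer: $\frac{5 \sqrt{1155}}{462} \approx 0.36781$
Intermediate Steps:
$S{\left(z,U \right)} = \frac{z}{22}$ ($S{\left(z,U \right)} = z \frac{1}{22} = \frac{z}{22}$)
$\sqrt{S{\left(-13,19 \right)} + \frac{61}{-8 + 92}} = \sqrt{\frac{1}{22} \left(-13\right) + \frac{61}{-8 + 92}} = \sqrt{- \frac{13}{22} + \frac{61}{84}} = \sqrt{\frac{125}{924}} = \frac{5 \sqrt{1155}}{462}$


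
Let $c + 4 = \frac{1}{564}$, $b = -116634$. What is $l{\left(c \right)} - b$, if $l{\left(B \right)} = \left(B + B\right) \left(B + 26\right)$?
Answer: $\frac{18522422137}{159048} \approx 1.1646 \cdot 10^{5}$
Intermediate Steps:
$c = - \frac{2255}{564}$ ($c = -4 + \frac{1}{564} = - \frac{2255}{564} \approx -3.9982$)
$l{\left(B \right)} = 2 B \left(26 + B\right)$
$l{\left(c \right)} - b = 2 \left(- \frac{2255}{564}\right) \left(26 - \frac{2255}{564}\right) - -116634 = 2 \left(- \frac{2255}{564}\right) \frac{12409}{564} + 116634 = - \frac{27982295}{159048} + 116634 = \frac{18522422137}{159048}$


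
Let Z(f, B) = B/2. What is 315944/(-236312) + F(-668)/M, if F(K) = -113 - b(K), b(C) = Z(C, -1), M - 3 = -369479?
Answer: -29176785061/21827903128 ≈ -1.3367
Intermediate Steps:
M = -369476 (M = 3 - 369479 = -369476)
Z(f, B) = B/2 (Z(f, B) = B*(½) = B/2)
b(C) = -½ (b(C) = (½)*(-1) = -½)
F(K) = -225/2 (F(K) = -113 - 1*(-½) = -113 + ½ = -225/2)
315944/(-236312) + F(-668)/M = 315944/(-236312) - 225/2/(-369476) = 315944*(-1/236312) - 225/2*(-1/369476) = -39493/29539 + 225/738952 = -29176785061/21827903128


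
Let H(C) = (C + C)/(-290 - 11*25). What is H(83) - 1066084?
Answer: -602337626/565 ≈ -1.0661e+6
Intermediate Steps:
H(C) = -2*C/565 (H(C) = (2*C)/(-290 - 275) = (2*C)/(-565) = (2*C)*(-1/565) = -2*C/565)
H(83) - 1066084 = -2/565*83 - 1066084 = -166/565 - 1066084 = -602337626/565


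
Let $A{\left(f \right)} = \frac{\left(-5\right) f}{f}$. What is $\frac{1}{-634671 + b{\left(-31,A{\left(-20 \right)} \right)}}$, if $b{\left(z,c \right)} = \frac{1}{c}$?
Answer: $- \frac{5}{3173356} \approx -1.5756 \cdot 10^{-6}$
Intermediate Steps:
$A{\left(f \right)} = -5$
$\frac{1}{-634671 + b{\left(-31,A{\left(-20 \right)} \right)}} = \frac{1}{-634671 + \frac{1}{-5}} = \frac{1}{-634671 - \frac{1}{5}} = \frac{1}{- \frac{3173356}{5}} = - \frac{5}{3173356}$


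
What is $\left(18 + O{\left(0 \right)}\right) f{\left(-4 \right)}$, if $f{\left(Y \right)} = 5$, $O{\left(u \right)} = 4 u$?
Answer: $90$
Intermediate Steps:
$\left(18 + O{\left(0 \right)}\right) f{\left(-4 \right)} = \left(18 + 4 \cdot 0\right) 5 = \left(18 + 0\right) 5 = 18 \cdot 5 = 90$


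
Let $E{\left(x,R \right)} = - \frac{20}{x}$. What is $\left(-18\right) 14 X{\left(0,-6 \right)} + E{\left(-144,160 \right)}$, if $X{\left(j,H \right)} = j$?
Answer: $\frac{5}{36} \approx 0.13889$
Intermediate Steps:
$E{\left(x,R \right)} = - \frac{20}{x}$
$\left(-18\right) 14 X{\left(0,-6 \right)} + E{\left(-144,160 \right)} = \left(-18\right) 14 \cdot 0 - \frac{20}{-144} = \left(-252\right) 0 - - \frac{5}{36} = 0 + \frac{5}{36} = \frac{5}{36}$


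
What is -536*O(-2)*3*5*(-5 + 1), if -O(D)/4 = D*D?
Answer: -514560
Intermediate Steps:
O(D) = -4*D**2 (O(D) = -4*D*D = -4*D**2)
-536*O(-2)*3*5*(-5 + 1) = -536*-4*(-2)**2*3*5*(-5 + 1) = -536*-4*4*3*5*(-4) = -536*(-16*3)*(-20) = -(-25728)*(-20) = -536*960 = -514560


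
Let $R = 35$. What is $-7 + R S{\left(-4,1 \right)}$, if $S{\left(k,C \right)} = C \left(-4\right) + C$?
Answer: $-112$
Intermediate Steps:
$S{\left(k,C \right)} = - 3 C$ ($S{\left(k,C \right)} = - 4 C + C = - 3 C$)
$-7 + R S{\left(-4,1 \right)} = -7 + 35 \left(\left(-3\right) 1\right) = -7 + 35 \left(-3\right) = -7 - 105 = -112$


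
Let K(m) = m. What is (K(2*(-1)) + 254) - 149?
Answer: 103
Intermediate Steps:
(K(2*(-1)) + 254) - 149 = (2*(-1) + 254) - 149 = (-2 + 254) - 149 = 252 - 149 = 103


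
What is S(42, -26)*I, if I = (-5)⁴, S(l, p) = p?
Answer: -16250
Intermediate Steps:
I = 625
S(42, -26)*I = -26*625 = -16250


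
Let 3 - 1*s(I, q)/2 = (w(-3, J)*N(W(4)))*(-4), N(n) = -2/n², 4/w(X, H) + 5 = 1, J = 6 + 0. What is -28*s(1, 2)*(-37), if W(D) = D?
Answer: 7252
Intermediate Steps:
J = 6
w(X, H) = -1 (w(X, H) = 4/(-5 + 1) = 4/(-4) = 4*(-¼) = -1)
N(n) = -2/n²
s(I, q) = 7 (s(I, q) = 6 - 2*(-(-2)/4²)*(-4) = 6 - 2*(-(-2)/16)*(-4) = 6 - 2*(-1*(-⅛))*(-4) = 6 - (-4)/4 = 6 - 2*(-½) = 6 + 1 = 7)
-28*s(1, 2)*(-37) = -28*7*(-37) = -196*(-37) = 7252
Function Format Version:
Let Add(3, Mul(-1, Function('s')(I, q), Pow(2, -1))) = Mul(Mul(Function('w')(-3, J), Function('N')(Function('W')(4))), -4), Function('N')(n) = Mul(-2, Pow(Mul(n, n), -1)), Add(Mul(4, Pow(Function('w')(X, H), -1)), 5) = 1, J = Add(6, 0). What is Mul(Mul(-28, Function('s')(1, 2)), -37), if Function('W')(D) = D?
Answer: 7252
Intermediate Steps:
J = 6
Function('w')(X, H) = -1 (Function('w')(X, H) = Mul(4, Pow(Add(-5, 1), -1)) = Mul(4, Pow(-4, -1)) = Mul(4, Rational(-1, 4)) = -1)
Function('N')(n) = Mul(-2, Pow(n, -2)) (Function('N')(n) = Mul(-2, Pow(Pow(n, 2), -1)) = Mul(-2, Pow(n, -2)))
Function('s')(I, q) = 7 (Function('s')(I, q) = Add(6, Mul(-2, Mul(Mul(-1, Mul(-2, Pow(4, -2))), -4))) = Add(6, Mul(-2, Mul(Mul(-1, Mul(-2, Rational(1, 16))), -4))) = Add(6, Mul(-2, Mul(Mul(-1, Rational(-1, 8)), -4))) = Add(6, Mul(-2, Mul(Rational(1, 8), -4))) = Add(6, Mul(-2, Rational(-1, 2))) = Add(6, 1) = 7)
Mul(Mul(-28, Function('s')(1, 2)), -37) = Mul(Mul(-28, 7), -37) = Mul(-196, -37) = 7252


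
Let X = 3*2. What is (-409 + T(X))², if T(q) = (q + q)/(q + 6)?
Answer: 166464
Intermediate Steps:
X = 6
T(q) = 2*q/(6 + q) (T(q) = (2*q)/(6 + q) = 2*q/(6 + q))
(-409 + T(X))² = (-409 + 2*6/(6 + 6))² = (-409 + 2*6/12)² = (-409 + 2*6*(1/12))² = (-409 + 1)² = (-408)² = 166464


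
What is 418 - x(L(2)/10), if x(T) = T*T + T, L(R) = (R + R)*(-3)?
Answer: 10444/25 ≈ 417.76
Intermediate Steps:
L(R) = -6*R (L(R) = (2*R)*(-3) = -6*R)
x(T) = T + T² (x(T) = T² + T = T + T²)
418 - x(L(2)/10) = 418 - -6*2/10*(1 - 6*2/10) = 418 - (-12*⅒)*(1 - 12*⅒) = 418 - (-6)*(1 - 6/5)/5 = 418 - (-6)*(-1)/(5*5) = 418 - 1*6/25 = 418 - 6/25 = 10444/25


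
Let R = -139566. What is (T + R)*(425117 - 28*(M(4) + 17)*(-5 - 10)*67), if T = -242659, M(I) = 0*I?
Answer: -345339140825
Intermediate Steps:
M(I) = 0
(T + R)*(425117 - 28*(M(4) + 17)*(-5 - 10)*67) = (-242659 - 139566)*(425117 - 28*(0 + 17)*(-5 - 10)*67) = -382225*(425117 - 476*(-15)*67) = -382225*(425117 - 28*(-255)*67) = -382225*(425117 + 7140*67) = -382225*(425117 + 478380) = -382225*903497 = -345339140825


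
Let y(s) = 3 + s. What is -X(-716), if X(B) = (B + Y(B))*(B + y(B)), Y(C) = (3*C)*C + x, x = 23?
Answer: 2196765975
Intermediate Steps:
Y(C) = 23 + 3*C**2 (Y(C) = (3*C)*C + 23 = 3*C**2 + 23 = 23 + 3*C**2)
X(B) = (3 + 2*B)*(23 + B + 3*B**2) (X(B) = (B + (23 + 3*B**2))*(B + (3 + B)) = (23 + B + 3*B**2)*(3 + 2*B) = (3 + 2*B)*(23 + B + 3*B**2))
-X(-716) = -(69 + 6*(-716)**3 + 11*(-716)**2 + 49*(-716)) = -(69 + 6*(-367061696) + 11*512656 - 35084) = -(69 - 2202370176 + 5639216 - 35084) = -1*(-2196765975) = 2196765975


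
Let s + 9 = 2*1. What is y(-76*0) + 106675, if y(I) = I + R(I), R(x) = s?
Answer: 106668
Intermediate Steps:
s = -7 (s = -9 + 2*1 = -9 + 2 = -7)
R(x) = -7
y(I) = -7 + I (y(I) = I - 7 = -7 + I)
y(-76*0) + 106675 = (-7 - 76*0) + 106675 = (-7 + 0) + 106675 = -7 + 106675 = 106668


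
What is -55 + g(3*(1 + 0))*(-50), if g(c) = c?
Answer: -205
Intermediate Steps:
-55 + g(3*(1 + 0))*(-50) = -55 + (3*(1 + 0))*(-50) = -55 + (3*1)*(-50) = -55 + 3*(-50) = -55 - 150 = -205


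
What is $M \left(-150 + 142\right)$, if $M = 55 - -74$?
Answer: $-1032$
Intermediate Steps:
$M = 129$ ($M = 55 + 74 = 129$)
$M \left(-150 + 142\right) = 129 \left(-150 + 142\right) = 129 \left(-8\right) = -1032$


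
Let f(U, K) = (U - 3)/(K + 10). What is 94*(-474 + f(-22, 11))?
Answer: -938026/21 ≈ -44668.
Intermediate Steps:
f(U, K) = (-3 + U)/(10 + K)
94*(-474 + f(-22, 11)) = 94*(-474 + (-3 - 22)/(10 + 11)) = 94*(-474 - 25/21) = 94*(-9979/21) = -938026/21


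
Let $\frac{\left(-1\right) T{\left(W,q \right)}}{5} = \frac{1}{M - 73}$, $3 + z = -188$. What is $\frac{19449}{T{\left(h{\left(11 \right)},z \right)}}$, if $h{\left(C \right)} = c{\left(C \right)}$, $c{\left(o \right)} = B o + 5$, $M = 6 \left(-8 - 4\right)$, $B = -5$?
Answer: $564021$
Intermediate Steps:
$M = -72$ ($M = 6 \left(-12\right) = -72$)
$z = -191$ ($z = -3 - 188 = -191$)
$c{\left(o \right)} = 5 - 5 o$ ($c{\left(o \right)} = - 5 o + 5 = 5 - 5 o$)
$h{\left(C \right)} = 5 - 5 C$
$T{\left(W,q \right)} = \frac{1}{29}$ ($T{\left(W,q \right)} = - \frac{5}{-72 - 73} = - \frac{5}{-145} = \left(-5\right) \left(- \frac{1}{145}\right) = \frac{1}{29}$)
$\frac{19449}{T{\left(h{\left(11 \right)},z \right)}} = 19449 \frac{1}{\frac{1}{29}} = 19449 \cdot 29 = 564021$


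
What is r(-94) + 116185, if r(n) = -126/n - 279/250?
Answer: 1365176387/11750 ≈ 1.1619e+5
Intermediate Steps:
r(n) = -279/250 - 126/n (r(n) = -126/n - 279*1/250 = -126/n - 279/250 = -279/250 - 126/n)
r(-94) + 116185 = (-279/250 - 126/(-94)) + 116185 = (-279/250 - 126*(-1/94)) + 116185 = (-279/250 + 63/47) + 116185 = 2637/11750 + 116185 = 1365176387/11750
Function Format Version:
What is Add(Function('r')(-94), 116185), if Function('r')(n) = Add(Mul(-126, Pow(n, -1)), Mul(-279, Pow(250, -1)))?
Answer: Rational(1365176387, 11750) ≈ 1.1619e+5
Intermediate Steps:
Function('r')(n) = Add(Rational(-279, 250), Mul(-126, Pow(n, -1))) (Function('r')(n) = Add(Mul(-126, Pow(n, -1)), Mul(-279, Rational(1, 250))) = Add(Mul(-126, Pow(n, -1)), Rational(-279, 250)) = Add(Rational(-279, 250), Mul(-126, Pow(n, -1))))
Add(Function('r')(-94), 116185) = Add(Add(Rational(-279, 250), Mul(-126, Pow(-94, -1))), 116185) = Add(Add(Rational(-279, 250), Mul(-126, Rational(-1, 94))), 116185) = Add(Add(Rational(-279, 250), Rational(63, 47)), 116185) = Add(Rational(2637, 11750), 116185) = Rational(1365176387, 11750)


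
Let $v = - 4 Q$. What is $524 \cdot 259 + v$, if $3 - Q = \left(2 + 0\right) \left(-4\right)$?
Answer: $135672$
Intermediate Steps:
$Q = 11$ ($Q = 3 - \left(2 + 0\right) \left(-4\right) = 3 - 2 \left(-4\right) = 3 - -8 = 3 + 8 = 11$)
$v = -44$ ($v = \left(-4\right) 11 = -44$)
$524 \cdot 259 + v = 524 \cdot 259 - 44 = 135716 - 44 = 135672$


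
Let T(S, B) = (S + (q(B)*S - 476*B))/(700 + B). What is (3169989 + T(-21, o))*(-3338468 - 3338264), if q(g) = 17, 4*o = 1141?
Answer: -11915469542262196/563 ≈ -2.1164e+13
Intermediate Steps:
o = 1141/4 (o = (¼)*1141 = 1141/4 ≈ 285.25)
T(S, B) = (-476*B + 18*S)/(700 + B) (T(S, B) = (S + (17*S - 476*B))/(700 + B) = (S + (-476*B + 17*S))/(700 + B) = (-476*B + 18*S)/(700 + B))
(3169989 + T(-21, o))*(-3338468 - 3338264) = (3169989 + 2*(-238*1141/4 + 9*(-21))/(700 + 1141/4))*(-3338468 - 3338264) = (3169989 + 2*(-135779/2 - 189)/(3941/4))*(-6676732) = (3169989 + 2*(4/3941)*(-136157/2))*(-6676732) = (3169989 - 77804/563)*(-6676732) = (1784626003/563)*(-6676732) = -11915469542262196/563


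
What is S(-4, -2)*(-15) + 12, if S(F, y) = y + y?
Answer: 72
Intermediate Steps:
S(F, y) = 2*y
S(-4, -2)*(-15) + 12 = (2*(-2))*(-15) + 12 = -4*(-15) + 12 = 60 + 12 = 72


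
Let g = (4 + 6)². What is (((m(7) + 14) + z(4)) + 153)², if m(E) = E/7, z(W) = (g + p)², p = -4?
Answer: 88059456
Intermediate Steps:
g = 100 (g = 10² = 100)
z(W) = 9216 (z(W) = (100 - 4)² = 96² = 9216)
m(E) = E/7 (m(E) = E*(⅐) = E/7)
(((m(7) + 14) + z(4)) + 153)² = ((((⅐)*7 + 14) + 9216) + 153)² = (((1 + 14) + 9216) + 153)² = ((15 + 9216) + 153)² = (9231 + 153)² = 9384² = 88059456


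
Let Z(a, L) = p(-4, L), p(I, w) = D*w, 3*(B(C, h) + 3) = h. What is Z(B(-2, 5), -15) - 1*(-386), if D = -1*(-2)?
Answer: 356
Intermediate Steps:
D = 2
B(C, h) = -3 + h/3
p(I, w) = 2*w
Z(a, L) = 2*L
Z(B(-2, 5), -15) - 1*(-386) = 2*(-15) - 1*(-386) = -30 + 386 = 356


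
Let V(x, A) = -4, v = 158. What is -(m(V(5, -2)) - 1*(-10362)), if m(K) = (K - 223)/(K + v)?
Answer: -1595521/154 ≈ -10361.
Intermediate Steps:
m(K) = (-223 + K)/(158 + K) (m(K) = (K - 223)/(K + 158) = (-223 + K)/(158 + K))
-(m(V(5, -2)) - 1*(-10362)) = -((-223 - 4)/(158 - 4) - 1*(-10362)) = -(-227/154 + 10362) = -1*1595521/154 = -1595521/154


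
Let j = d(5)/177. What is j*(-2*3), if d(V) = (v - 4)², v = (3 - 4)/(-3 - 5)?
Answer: -961/1888 ≈ -0.50900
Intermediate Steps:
v = ⅛ (v = -1/(-8) = -1*(-⅛) = ⅛ ≈ 0.12500)
d(V) = 961/64 (d(V) = (⅛ - 4)² = (-31/8)² = 961/64)
j = 961/11328 (j = (961/64)/177 = (961/64)*(1/177) = 961/11328 ≈ 0.084834)
j*(-2*3) = 961*(-2*3)/11328 = (961/11328)*(-6) = -961/1888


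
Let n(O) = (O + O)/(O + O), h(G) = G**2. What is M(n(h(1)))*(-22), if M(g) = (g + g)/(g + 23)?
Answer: -11/6 ≈ -1.8333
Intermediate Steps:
n(O) = 1 (n(O) = (2*O)/((2*O)) = (2*O)*(1/(2*O)) = 1)
M(g) = 2*g/(23 + g) (M(g) = (2*g)/(23 + g) = 2*g/(23 + g))
M(n(h(1)))*(-22) = (2*1/(23 + 1))*(-22) = (2*1/24)*(-22) = (2*1*(1/24))*(-22) = (1/12)*(-22) = -11/6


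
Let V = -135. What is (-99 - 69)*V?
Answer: 22680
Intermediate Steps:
(-99 - 69)*V = (-99 - 69)*(-135) = -168*(-135) = 22680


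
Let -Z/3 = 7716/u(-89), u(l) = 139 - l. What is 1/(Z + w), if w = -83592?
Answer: -19/1590177 ≈ -1.1948e-5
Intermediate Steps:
Z = -1929/19 (Z = -23148/(139 - 1*(-89)) = -23148/(139 + 89) = -23148/228 = -3*643/19 = -1929/19 ≈ -101.53)
1/(Z + w) = 1/(-1929/19 - 83592) = 1/(-1590177/19) = -19/1590177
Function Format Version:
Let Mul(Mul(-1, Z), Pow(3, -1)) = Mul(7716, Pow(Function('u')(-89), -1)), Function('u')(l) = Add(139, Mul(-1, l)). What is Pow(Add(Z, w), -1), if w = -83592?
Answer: Rational(-19, 1590177) ≈ -1.1948e-5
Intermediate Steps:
Z = Rational(-1929, 19) (Z = Mul(-3, Mul(7716, Pow(Add(139, Mul(-1, -89)), -1))) = Mul(-3, Mul(7716, Pow(Add(139, 89), -1))) = Mul(-3, Mul(7716, Pow(228, -1))) = Mul(-3, Mul(7716, Rational(1, 228))) = Mul(-3, Rational(643, 19)) = Rational(-1929, 19) ≈ -101.53)
Pow(Add(Z, w), -1) = Pow(Add(Rational(-1929, 19), -83592), -1) = Pow(Rational(-1590177, 19), -1) = Rational(-19, 1590177)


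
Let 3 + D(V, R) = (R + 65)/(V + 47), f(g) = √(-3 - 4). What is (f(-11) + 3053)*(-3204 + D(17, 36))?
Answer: -626313791/64 - 205147*I*√7/64 ≈ -9.7862e+6 - 8480.8*I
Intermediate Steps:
f(g) = I*√7 (f(g) = √(-7) = I*√7)
D(V, R) = -3 + (65 + R)/(47 + V) (D(V, R) = -3 + (R + 65)/(V + 47) = -3 + (65 + R)/(47 + V))
(f(-11) + 3053)*(-3204 + D(17, 36)) = (I*√7 + 3053)*(-3204 + (-76 + 36 - 3*17)/(47 + 17)) = (3053 + I*√7)*(-3204 + (-76 + 36 - 51)/64) = (3053 + I*√7)*(-3204 + (1/64)*(-91)) = (3053 + I*√7)*(-3204 - 91/64) = (3053 + I*√7)*(-205147/64) = -626313791/64 - 205147*I*√7/64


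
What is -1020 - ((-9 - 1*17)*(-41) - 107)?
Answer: -1979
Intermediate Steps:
-1020 - ((-9 - 1*17)*(-41) - 107) = -1020 - ((-9 - 17)*(-41) - 107) = -1020 - (-26*(-41) - 107) = -1020 - (1066 - 107) = -1020 - 1*959 = -1020 - 959 = -1979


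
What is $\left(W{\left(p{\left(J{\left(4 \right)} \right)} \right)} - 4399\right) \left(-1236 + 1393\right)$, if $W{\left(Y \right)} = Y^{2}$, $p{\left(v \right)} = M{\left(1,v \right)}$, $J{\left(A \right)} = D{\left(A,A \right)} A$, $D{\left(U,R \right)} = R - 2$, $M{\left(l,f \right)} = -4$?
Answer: $-688131$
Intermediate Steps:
$D{\left(U,R \right)} = -2 + R$
$J{\left(A \right)} = A \left(-2 + A\right)$ ($J{\left(A \right)} = \left(-2 + A\right) A = A \left(-2 + A\right)$)
$p{\left(v \right)} = -4$
$\left(W{\left(p{\left(J{\left(4 \right)} \right)} \right)} - 4399\right) \left(-1236 + 1393\right) = \left(\left(-4\right)^{2} - 4399\right) \left(-1236 + 1393\right) = \left(16 - 4399\right) 157 = \left(-4383\right) 157 = -688131$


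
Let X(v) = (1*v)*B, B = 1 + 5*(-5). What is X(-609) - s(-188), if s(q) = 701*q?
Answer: 146404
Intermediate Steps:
B = -24 (B = 1 - 25 = -24)
X(v) = -24*v (X(v) = (1*v)*(-24) = v*(-24) = -24*v)
X(-609) - s(-188) = -24*(-609) - 701*(-188) = 14616 - 1*(-131788) = 14616 + 131788 = 146404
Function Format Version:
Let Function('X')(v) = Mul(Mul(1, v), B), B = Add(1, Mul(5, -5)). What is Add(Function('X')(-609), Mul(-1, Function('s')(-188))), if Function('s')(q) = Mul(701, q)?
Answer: 146404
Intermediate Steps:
B = -24 (B = Add(1, -25) = -24)
Function('X')(v) = Mul(-24, v) (Function('X')(v) = Mul(Mul(1, v), -24) = Mul(v, -24) = Mul(-24, v))
Add(Function('X')(-609), Mul(-1, Function('s')(-188))) = Add(Mul(-24, -609), Mul(-1, Mul(701, -188))) = Add(14616, Mul(-1, -131788)) = Add(14616, 131788) = 146404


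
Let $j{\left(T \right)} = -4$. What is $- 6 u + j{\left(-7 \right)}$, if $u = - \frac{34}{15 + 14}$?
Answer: $\frac{88}{29} \approx 3.0345$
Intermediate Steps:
$u = - \frac{34}{29} \approx -1.1724$
$- 6 u + j{\left(-7 \right)} = \left(-6\right) \left(- \frac{34}{29}\right) - 4 = \frac{204}{29} - 4 = \frac{88}{29}$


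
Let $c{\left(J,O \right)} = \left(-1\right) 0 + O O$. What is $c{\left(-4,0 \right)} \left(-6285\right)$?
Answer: $0$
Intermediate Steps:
$c{\left(J,O \right)} = O^{2}$ ($c{\left(J,O \right)} = 0 + O^{2} = O^{2}$)
$c{\left(-4,0 \right)} \left(-6285\right) = 0^{2} \left(-6285\right) = 0 \left(-6285\right) = 0$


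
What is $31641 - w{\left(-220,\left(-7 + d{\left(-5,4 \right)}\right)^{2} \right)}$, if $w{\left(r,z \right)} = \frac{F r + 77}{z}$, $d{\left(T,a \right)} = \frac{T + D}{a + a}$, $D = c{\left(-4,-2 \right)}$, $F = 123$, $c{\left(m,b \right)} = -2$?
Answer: $\frac{127310041}{3969} \approx 32076.0$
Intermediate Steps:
$D = -2$
$d{\left(T,a \right)} = \frac{-2 + T}{2 a}$ ($d{\left(T,a \right)} = \frac{T - 2}{a + a} = \frac{-2 + T}{2 a}$)
$w{\left(r,z \right)} = \frac{77 + 123 r}{z}$ ($w{\left(r,z \right)} = \frac{123 r + 77}{z} = \frac{77 + 123 r}{z}$)
$31641 - w{\left(-220,\left(-7 + d{\left(-5,4 \right)}\right)^{2} \right)} = 31641 - \frac{77 + 123 \left(-220\right)}{\left(-7 + \frac{-2 - 5}{2 \cdot 4}\right)^{2}} = 31641 - \frac{77 - 27060}{\left(-7 + \frac{1}{2} \cdot \frac{1}{4} \left(-7\right)\right)^{2}} = 31641 - \frac{1}{\left(-7 - \frac{7}{8}\right)^{2}} \left(-26983\right) = 31641 - \frac{1}{\left(- \frac{63}{8}\right)^{2}} \left(-26983\right) = 31641 - \frac{1}{\frac{3969}{64}} \left(-26983\right) = 31641 - \frac{64}{3969} \left(-26983\right) = 31641 - - \frac{1726912}{3969} = 31641 + \frac{1726912}{3969} = \frac{127310041}{3969}$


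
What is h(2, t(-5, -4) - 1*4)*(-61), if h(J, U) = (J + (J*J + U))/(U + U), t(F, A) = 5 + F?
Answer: 61/4 ≈ 15.250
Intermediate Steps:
h(J, U) = (J + U + J²)/(2*U) (h(J, U) = (J + (J² + U))/((2*U)) = (J + (U + J²))*(1/(2*U)) = (J + U + J²)*(1/(2*U)) = (J + U + J²)/(2*U))
h(2, t(-5, -4) - 1*4)*(-61) = ((2 + ((5 - 5) - 1*4) + 2²)/(2*((5 - 5) - 1*4)))*(-61) = ((2 + (0 - 4) + 4)/(2*(0 - 4)))*(-61) = ((½)*(2 - 4 + 4)/(-4))*(-61) = ((½)*(-¼)*2)*(-61) = -¼*(-61) = 61/4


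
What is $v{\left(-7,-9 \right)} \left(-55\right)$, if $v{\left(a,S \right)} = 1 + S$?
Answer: $440$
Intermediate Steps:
$v{\left(-7,-9 \right)} \left(-55\right) = \left(1 - 9\right) \left(-55\right) = \left(-8\right) \left(-55\right) = 440$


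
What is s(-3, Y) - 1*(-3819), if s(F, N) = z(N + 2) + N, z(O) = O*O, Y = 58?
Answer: 7477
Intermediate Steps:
z(O) = O²
s(F, N) = N + (2 + N)² (s(F, N) = (N + 2)² + N = (2 + N)² + N = N + (2 + N)²)
s(-3, Y) - 1*(-3819) = (58 + (2 + 58)²) - 1*(-3819) = (58 + 60²) + 3819 = (58 + 3600) + 3819 = 3658 + 3819 = 7477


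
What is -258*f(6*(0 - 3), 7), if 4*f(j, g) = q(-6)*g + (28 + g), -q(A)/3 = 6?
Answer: 11739/2 ≈ 5869.5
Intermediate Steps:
q(A) = -18 (q(A) = -3*6 = -18)
f(j, g) = 7 - 17*g/4 (f(j, g) = (-18*g + (28 + g))/4 = (28 - 17*g)/4 = 7 - 17*g/4)
-258*f(6*(0 - 3), 7) = -258*(7 - 17/4*7) = -258*(7 - 119/4) = -258*(-91/4) = 11739/2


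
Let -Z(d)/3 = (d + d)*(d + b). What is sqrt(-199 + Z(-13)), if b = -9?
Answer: I*sqrt(1915) ≈ 43.761*I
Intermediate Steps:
Z(d) = -6*d*(-9 + d) (Z(d) = -3*(d + d)*(d - 9) = -3*2*d*(-9 + d) = -6*d*(-9 + d))
sqrt(-199 + Z(-13)) = sqrt(-199 + 6*(-13)*(9 - 1*(-13))) = sqrt(-199 + 6*(-13)*(9 + 13)) = sqrt(-199 + 6*(-13)*22) = sqrt(-199 - 1716) = sqrt(-1915) = I*sqrt(1915)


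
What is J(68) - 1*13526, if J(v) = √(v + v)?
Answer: -13526 + 2*√34 ≈ -13514.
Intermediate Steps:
J(v) = √2*√v (J(v) = √(2*v) = √2*√v)
J(68) - 1*13526 = √2*√68 - 1*13526 = √2*(2*√17) - 13526 = 2*√34 - 13526 = -13526 + 2*√34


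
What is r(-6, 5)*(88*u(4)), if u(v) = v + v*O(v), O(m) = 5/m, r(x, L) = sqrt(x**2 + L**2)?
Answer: 792*sqrt(61) ≈ 6185.7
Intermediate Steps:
r(x, L) = sqrt(L**2 + x**2)
u(v) = 5 + v (u(v) = v + v*(5/v) = v + 5 = 5 + v)
r(-6, 5)*(88*u(4)) = sqrt(5**2 + (-6)**2)*(88*(5 + 4)) = sqrt(25 + 36)*(88*9) = sqrt(61)*792 = 792*sqrt(61)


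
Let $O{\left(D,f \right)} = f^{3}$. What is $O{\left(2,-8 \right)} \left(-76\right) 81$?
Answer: $3151872$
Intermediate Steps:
$O{\left(2,-8 \right)} \left(-76\right) 81 = \left(-8\right)^{3} \left(-76\right) 81 = \left(-512\right) \left(-76\right) 81 = 38912 \cdot 81 = 3151872$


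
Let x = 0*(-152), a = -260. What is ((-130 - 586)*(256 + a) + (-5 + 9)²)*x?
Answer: 0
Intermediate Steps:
x = 0
((-130 - 586)*(256 + a) + (-5 + 9)²)*x = ((-130 - 586)*(256 - 260) + (-5 + 9)²)*0 = (-716*(-4) + 4²)*0 = (2864 + 16)*0 = 2880*0 = 0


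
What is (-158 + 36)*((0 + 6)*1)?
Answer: -732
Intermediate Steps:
(-158 + 36)*((0 + 6)*1) = -732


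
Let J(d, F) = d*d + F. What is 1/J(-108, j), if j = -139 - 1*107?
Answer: 1/11418 ≈ 8.7581e-5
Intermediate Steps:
j = -246 (j = -139 - 107 = -246)
J(d, F) = F + d**2 (J(d, F) = d**2 + F = F + d**2)
1/J(-108, j) = 1/(-246 + (-108)**2) = 1/(-246 + 11664) = 1/11418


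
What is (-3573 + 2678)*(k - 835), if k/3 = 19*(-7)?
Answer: 1104430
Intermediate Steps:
k = -399 (k = 3*(19*(-7)) = 3*(-133) = -399)
(-3573 + 2678)*(k - 835) = (-3573 + 2678)*(-399 - 835) = -895*(-1234) = 1104430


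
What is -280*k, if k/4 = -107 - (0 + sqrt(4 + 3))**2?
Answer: 127680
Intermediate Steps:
k = -456 (k = 4*(-107 - (0 + sqrt(4 + 3))**2) = 4*(-107 - (0 + sqrt(7))**2) = 4*(-107 - (sqrt(7))**2) = 4*(-107 - 1*7) = 4*(-107 - 7) = 4*(-114) = -456)
-280*k = -280*(-456) = 127680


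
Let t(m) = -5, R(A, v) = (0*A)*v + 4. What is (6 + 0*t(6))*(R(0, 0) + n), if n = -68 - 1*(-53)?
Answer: -66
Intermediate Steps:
R(A, v) = 4 (R(A, v) = 0*v + 4 = 0 + 4 = 4)
n = -15 (n = -68 + 53 = -15)
(6 + 0*t(6))*(R(0, 0) + n) = (6 + 0*(-5))*(4 - 15) = (6 + 0)*(-11) = 6*(-11) = -66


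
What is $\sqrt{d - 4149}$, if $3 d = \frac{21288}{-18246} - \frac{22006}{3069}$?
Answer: $\frac{i \sqrt{361627000991628603}}{9332829} \approx 64.434 i$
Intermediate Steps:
$d = - \frac{77809058}{27998487}$ ($d = \frac{\frac{21288}{-18246} - \frac{22006}{3069}}{3} = \frac{21288 \left(- \frac{1}{18246}\right) - \frac{22006}{3069}}{3} = \frac{- \frac{3548}{3041} - \frac{22006}{3069}}{3} = \frac{1}{3} \left(- \frac{77809058}{9332829}\right) = - \frac{77809058}{27998487} \approx -2.779$)
$\sqrt{d - 4149} = \sqrt{- \frac{77809058}{27998487} - 4149} = \sqrt{- \frac{116243531621}{27998487}} = \frac{i \sqrt{361627000991628603}}{9332829}$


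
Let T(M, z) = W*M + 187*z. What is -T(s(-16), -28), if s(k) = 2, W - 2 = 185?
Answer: 4862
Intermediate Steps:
W = 187 (W = 2 + 185 = 187)
T(M, z) = 187*M + 187*z
-T(s(-16), -28) = -(187*2 + 187*(-28)) = -(374 - 5236) = -1*(-4862) = 4862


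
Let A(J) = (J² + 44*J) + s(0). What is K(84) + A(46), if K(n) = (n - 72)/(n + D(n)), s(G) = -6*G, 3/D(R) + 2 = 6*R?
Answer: 58197988/14057 ≈ 4140.1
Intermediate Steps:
D(R) = 3/(-2 + 6*R)
A(J) = J² + 44*J (A(J) = (J² + 44*J) - 6*0 = (J² + 44*J) + 0 = J² + 44*J)
K(n) = (-72 + n)/(n + 3/(2*(-1 + 3*n))) (K(n) = (n - 72)/(n + 3/(2*(-1 + 3*n))) = (-72 + n)/(n + 3/(2*(-1 + 3*n))))
K(84) + A(46) = (-72 + 84)/(84 + 3/(2*(-1 + 3*84))) + 46*(44 + 46) = 12/(84 + 3/(2*(-1 + 252))) + 46*90 = 12/(84 + (3/2)/251) + 4140 = 12/(84 + (3/2)*(1/251)) + 4140 = 12/(84 + 3/502) + 4140 = 12/(42171/502) + 4140 = (502/42171)*12 + 4140 = 2008/14057 + 4140 = 58197988/14057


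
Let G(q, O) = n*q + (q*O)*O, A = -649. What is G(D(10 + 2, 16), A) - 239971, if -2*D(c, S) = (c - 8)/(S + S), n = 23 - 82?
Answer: -2130339/8 ≈ -2.6629e+5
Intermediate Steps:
n = -59
D(c, S) = -(-8 + c)/(4*S) (D(c, S) = -(c - 8)/(2*(S + S)) = -(-8 + c)/(2*(2*S)) = -(-8 + c)*1/(2*S)/2 = -(-8 + c)/(4*S))
G(q, O) = -59*q + q*O² (G(q, O) = -59*q + (q*O)*O = -59*q + (O*q)*O = -59*q + q*O²)
G(D(10 + 2, 16), A) - 239971 = ((¼)*(8 - (10 + 2))/16)*(-59 + (-649)²) - 239971 = ((¼)*(1/16)*(8 - 1*12))*(-59 + 421201) - 239971 = ((¼)*(1/16)*(8 - 12))*421142 - 239971 = ((¼)*(1/16)*(-4))*421142 - 239971 = -1/16*421142 - 239971 = -210571/8 - 239971 = -2130339/8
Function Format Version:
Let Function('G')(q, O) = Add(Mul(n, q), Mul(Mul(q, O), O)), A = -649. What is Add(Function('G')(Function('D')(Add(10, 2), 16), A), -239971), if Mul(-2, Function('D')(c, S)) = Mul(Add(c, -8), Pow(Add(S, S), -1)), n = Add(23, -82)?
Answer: Rational(-2130339, 8) ≈ -2.6629e+5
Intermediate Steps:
n = -59
Function('D')(c, S) = Mul(Rational(-1, 4), Pow(S, -1), Add(-8, c)) (Function('D')(c, S) = Mul(Rational(-1, 2), Mul(Add(c, -8), Pow(Add(S, S), -1))) = Mul(Rational(-1, 2), Mul(Add(-8, c), Pow(Mul(2, S), -1))) = Mul(Rational(-1, 2), Mul(Add(-8, c), Mul(Rational(1, 2), Pow(S, -1)))) = Mul(Rational(-1, 2), Mul(Rational(1, 2), Pow(S, -1), Add(-8, c))) = Mul(Rational(-1, 4), Pow(S, -1), Add(-8, c)))
Function('G')(q, O) = Add(Mul(-59, q), Mul(q, Pow(O, 2))) (Function('G')(q, O) = Add(Mul(-59, q), Mul(Mul(q, O), O)) = Add(Mul(-59, q), Mul(Mul(O, q), O)) = Add(Mul(-59, q), Mul(q, Pow(O, 2))))
Add(Function('G')(Function('D')(Add(10, 2), 16), A), -239971) = Add(Mul(Mul(Rational(1, 4), Pow(16, -1), Add(8, Mul(-1, Add(10, 2)))), Add(-59, Pow(-649, 2))), -239971) = Add(Mul(Mul(Rational(1, 4), Rational(1, 16), Add(8, Mul(-1, 12))), Add(-59, 421201)), -239971) = Add(Mul(Mul(Rational(1, 4), Rational(1, 16), Add(8, -12)), 421142), -239971) = Add(Mul(Mul(Rational(1, 4), Rational(1, 16), -4), 421142), -239971) = Add(Mul(Rational(-1, 16), 421142), -239971) = Add(Rational(-210571, 8), -239971) = Rational(-2130339, 8)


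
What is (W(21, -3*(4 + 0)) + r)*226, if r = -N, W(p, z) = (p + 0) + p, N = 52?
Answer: -2260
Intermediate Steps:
W(p, z) = 2*p (W(p, z) = p + p = 2*p)
r = -52 (r = -1*52 = -52)
(W(21, -3*(4 + 0)) + r)*226 = (2*21 - 52)*226 = (42 - 52)*226 = -10*226 = -2260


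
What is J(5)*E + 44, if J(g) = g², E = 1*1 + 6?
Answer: 219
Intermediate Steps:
E = 7 (E = 1 + 6 = 7)
J(5)*E + 44 = 5²*7 + 44 = 25*7 + 44 = 175 + 44 = 219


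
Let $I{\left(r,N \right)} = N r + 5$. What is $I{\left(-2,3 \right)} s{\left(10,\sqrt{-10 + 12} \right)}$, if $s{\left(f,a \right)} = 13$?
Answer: $-13$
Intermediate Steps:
$I{\left(r,N \right)} = 5 + N r$
$I{\left(-2,3 \right)} s{\left(10,\sqrt{-10 + 12} \right)} = \left(5 + 3 \left(-2\right)\right) 13 = \left(5 - 6\right) 13 = \left(-1\right) 13 = -13$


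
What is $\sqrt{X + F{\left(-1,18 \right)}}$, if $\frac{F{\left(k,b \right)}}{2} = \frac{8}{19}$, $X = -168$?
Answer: $\frac{2 i \sqrt{15086}}{19} \approx 12.929 i$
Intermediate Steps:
$F{\left(k,b \right)} = \frac{16}{19}$ ($F{\left(k,b \right)} = 2 \cdot \frac{8}{19} = \frac{16}{19}$)
$\sqrt{X + F{\left(-1,18 \right)}} = \sqrt{-168 + \frac{16}{19}} = \sqrt{- \frac{3176}{19}} = \frac{2 i \sqrt{15086}}{19}$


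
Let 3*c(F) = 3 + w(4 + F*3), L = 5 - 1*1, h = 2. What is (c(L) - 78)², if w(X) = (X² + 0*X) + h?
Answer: 81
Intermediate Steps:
L = 4 (L = 5 - 1 = 4)
w(X) = 2 + X² (w(X) = (X² + 0*X) + 2 = (X² + 0) + 2 = X² + 2 = 2 + X²)
c(F) = 5/3 + (4 + 3*F)²/3 (c(F) = (3 + (2 + (4 + F*3)²))/3 = (3 + (2 + (4 + 3*F)²))/3 = (5 + (4 + 3*F)²)/3 = 5/3 + (4 + 3*F)²/3)
(c(L) - 78)² = ((5/3 + (4 + 3*4)²/3) - 78)² = ((5/3 + (4 + 12)²/3) - 78)² = ((5/3 + (⅓)*16²) - 78)² = ((5/3 + (⅓)*256) - 78)² = ((5/3 + 256/3) - 78)² = (87 - 78)² = 9² = 81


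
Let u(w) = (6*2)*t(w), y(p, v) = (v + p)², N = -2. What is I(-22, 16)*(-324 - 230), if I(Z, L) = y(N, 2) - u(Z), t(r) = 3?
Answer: 19944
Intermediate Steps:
y(p, v) = (p + v)²
u(w) = 36 (u(w) = (6*2)*3 = 12*3 = 36)
I(Z, L) = -36 (I(Z, L) = (-2 + 2)² - 1*36 = 0² - 36 = 0 - 36 = -36)
I(-22, 16)*(-324 - 230) = -36*(-324 - 230) = -36*(-554) = 19944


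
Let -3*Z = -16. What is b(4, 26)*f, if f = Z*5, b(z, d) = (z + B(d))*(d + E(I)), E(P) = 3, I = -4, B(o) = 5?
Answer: 6960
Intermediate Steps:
Z = 16/3 (Z = -⅓*(-16) = 16/3 ≈ 5.3333)
b(z, d) = (3 + d)*(5 + z) (b(z, d) = (z + 5)*(d + 3) = (5 + z)*(3 + d) = (3 + d)*(5 + z))
f = 80/3 (f = (16/3)*5 = 80/3 ≈ 26.667)
b(4, 26)*f = (15 + 3*4 + 5*26 + 26*4)*(80/3) = (15 + 12 + 130 + 104)*(80/3) = 261*(80/3) = 6960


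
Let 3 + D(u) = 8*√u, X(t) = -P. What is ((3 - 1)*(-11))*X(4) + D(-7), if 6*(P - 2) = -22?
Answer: -119/3 + 8*I*√7 ≈ -39.667 + 21.166*I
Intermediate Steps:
P = -5/3 (P = 2 + (⅙)*(-22) = 2 - 11/3 = -5/3 ≈ -1.6667)
X(t) = 5/3 (X(t) = -1*(-5/3) = 5/3)
D(u) = -3 + 8*√u
((3 - 1)*(-11))*X(4) + D(-7) = ((3 - 1)*(-11))*(5/3) + (-3 + 8*√(-7)) = (2*(-11))*(5/3) + (-3 + 8*(I*√7)) = -22*5/3 + (-3 + 8*I*√7) = -110/3 + (-3 + 8*I*√7) = -119/3 + 8*I*√7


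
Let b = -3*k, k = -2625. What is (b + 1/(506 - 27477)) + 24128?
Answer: 863152912/26971 ≈ 32003.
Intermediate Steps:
b = 7875 (b = -3*(-2625) = 7875)
(b + 1/(506 - 27477)) + 24128 = (7875 + 1/(506 - 27477)) + 24128 = (7875 + 1/(-26971)) + 24128 = (7875 - 1/26971) + 24128 = 212396624/26971 + 24128 = 863152912/26971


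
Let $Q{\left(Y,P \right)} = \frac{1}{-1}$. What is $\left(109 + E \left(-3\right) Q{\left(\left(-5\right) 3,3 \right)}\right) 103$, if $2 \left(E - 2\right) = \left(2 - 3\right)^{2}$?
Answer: $\frac{23999}{2} \approx 12000.0$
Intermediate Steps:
$E = \frac{5}{2}$ ($E = 2 + \frac{\left(2 - 3\right)^{2}}{2} = 2 + \frac{\left(-1\right)^{2}}{2} = 2 + \frac{1}{2} \cdot 1 = 2 + \frac{1}{2} = \frac{5}{2} \approx 2.5$)
$Q{\left(Y,P \right)} = -1$
$\left(109 + E \left(-3\right) Q{\left(\left(-5\right) 3,3 \right)}\right) 103 = \left(109 + \frac{5}{2} \left(-3\right) \left(-1\right)\right) 103 = \left(109 - - \frac{15}{2}\right) 103 = \left(109 + \frac{15}{2}\right) 103 = \frac{233}{2} \cdot 103 = \frac{23999}{2}$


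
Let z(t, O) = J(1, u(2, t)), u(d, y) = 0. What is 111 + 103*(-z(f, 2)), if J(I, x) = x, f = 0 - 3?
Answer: 111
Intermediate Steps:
f = -3
z(t, O) = 0
111 + 103*(-z(f, 2)) = 111 + 103*(-1*0) = 111 + 103*0 = 111 + 0 = 111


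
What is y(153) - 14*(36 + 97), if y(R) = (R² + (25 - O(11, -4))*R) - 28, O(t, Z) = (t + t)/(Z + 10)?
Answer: 24783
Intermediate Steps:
O(t, Z) = 2*t/(10 + Z) (O(t, Z) = (2*t)/(10 + Z) = 2*t/(10 + Z))
y(R) = -28 + R² + 64*R/3 (y(R) = (R² + (25 - 2*11/(10 - 4))*R) - 28 = (R² + (25 - 2*11/6)*R) - 28 = (R² + (25 - 1*11/3)*R) - 28 = (R² + (25 - 11/3)*R) - 28 = (R² + 64*R/3) - 28 = -28 + R² + 64*R/3)
y(153) - 14*(36 + 97) = (-28 + 153² + (64/3)*153) - 14*(36 + 97) = (-28 + 23409 + 3264) - 14*133 = 26645 - 1*1862 = 26645 - 1862 = 24783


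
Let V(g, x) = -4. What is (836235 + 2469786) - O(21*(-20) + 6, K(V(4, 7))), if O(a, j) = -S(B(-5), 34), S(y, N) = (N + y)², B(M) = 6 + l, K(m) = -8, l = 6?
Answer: 3308137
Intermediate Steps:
B(M) = 12 (B(M) = 6 + 6 = 12)
O(a, j) = -2116 (O(a, j) = -(34 + 12)² = -1*46² = -1*2116 = -2116)
(836235 + 2469786) - O(21*(-20) + 6, K(V(4, 7))) = (836235 + 2469786) - 1*(-2116) = 3306021 + 2116 = 3308137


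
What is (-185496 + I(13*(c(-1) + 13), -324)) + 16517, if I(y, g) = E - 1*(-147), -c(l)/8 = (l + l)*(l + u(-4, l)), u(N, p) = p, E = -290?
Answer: -169122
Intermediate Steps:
c(l) = -32*l² (c(l) = -8*(l + l)*(l + l) = -8*2*l*2*l = -32*l²)
I(y, g) = -143 (I(y, g) = -290 - 1*(-147) = -290 + 147 = -143)
(-185496 + I(13*(c(-1) + 13), -324)) + 16517 = (-185496 - 143) + 16517 = -185639 + 16517 = -169122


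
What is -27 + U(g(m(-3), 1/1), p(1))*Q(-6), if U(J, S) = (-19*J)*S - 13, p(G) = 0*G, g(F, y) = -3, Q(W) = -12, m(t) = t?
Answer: 129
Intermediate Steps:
p(G) = 0
U(J, S) = -13 - 19*J*S (U(J, S) = -19*J*S - 13 = -13 - 19*J*S)
-27 + U(g(m(-3), 1/1), p(1))*Q(-6) = -27 + (-13 - 19*(-3)*0)*(-12) = -27 + (-13 + 0)*(-12) = -27 - 13*(-12) = -27 + 156 = 129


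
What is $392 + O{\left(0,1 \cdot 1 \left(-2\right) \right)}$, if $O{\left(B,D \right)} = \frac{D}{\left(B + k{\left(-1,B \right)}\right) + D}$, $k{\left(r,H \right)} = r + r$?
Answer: $\frac{785}{2} \approx 392.5$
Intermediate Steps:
$k{\left(r,H \right)} = 2 r$
$O{\left(B,D \right)} = \frac{D}{-2 + B + D}$ ($O{\left(B,D \right)} = \frac{D}{\left(B + 2 \left(-1\right)\right) + D} = \frac{D}{\left(B - 2\right) + D} = \frac{D}{\left(-2 + B\right) + D} = \frac{D}{-2 + B + D}$)
$392 + O{\left(0,1 \cdot 1 \left(-2\right) \right)} = 392 + \frac{1 \cdot 1 \left(-2\right)}{-2 + 0 + 1 \cdot 1 \left(-2\right)} = 392 + \frac{1 \left(-2\right)}{-2 + 0 + 1 \left(-2\right)} = 392 - \frac{2}{-2 + 0 - 2} = 392 - \frac{2}{-4} = 392 - - \frac{1}{2} = 392 + \frac{1}{2} = \frac{785}{2}$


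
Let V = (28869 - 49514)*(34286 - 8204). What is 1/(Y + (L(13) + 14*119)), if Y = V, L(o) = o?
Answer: -1/538461211 ≈ -1.8571e-9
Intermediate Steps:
V = -538462890 (V = -20645*26082 = -538462890)
Y = -538462890
1/(Y + (L(13) + 14*119)) = 1/(-538462890 + (13 + 14*119)) = 1/(-538462890 + (13 + 1666)) = 1/(-538462890 + 1679) = 1/(-538461211) = -1/538461211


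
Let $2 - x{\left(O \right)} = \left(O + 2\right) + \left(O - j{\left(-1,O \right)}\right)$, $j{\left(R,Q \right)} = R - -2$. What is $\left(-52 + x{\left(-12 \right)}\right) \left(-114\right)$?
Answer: $3078$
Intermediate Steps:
$j{\left(R,Q \right)} = 2 + R$ ($j{\left(R,Q \right)} = R + 2 = 2 + R$)
$x{\left(O \right)} = 1 - 2 O$ ($x{\left(O \right)} = 2 - \left(\left(O + 2\right) + \left(O - \left(2 - 1\right)\right)\right) = 2 - \left(\left(2 + O\right) + \left(O - 1\right)\right) = 2 - \left(\left(2 + O\right) + \left(-1 + O\right)\right) = 2 - \left(1 + 2 O\right) = 1 - 2 O$)
$\left(-52 + x{\left(-12 \right)}\right) \left(-114\right) = \left(-52 + \left(1 - -24\right)\right) \left(-114\right) = \left(-52 + \left(1 + 24\right)\right) \left(-114\right) = \left(-52 + 25\right) \left(-114\right) = \left(-27\right) \left(-114\right) = 3078$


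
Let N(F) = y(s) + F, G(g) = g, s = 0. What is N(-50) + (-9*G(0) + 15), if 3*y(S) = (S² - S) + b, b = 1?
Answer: -104/3 ≈ -34.667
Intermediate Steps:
y(S) = ⅓ - S/3 + S²/3 (y(S) = ((S² - S) + 1)/3 = (1 + S² - S)/3 = ⅓ - S/3 + S²/3)
N(F) = ⅓ + F (N(F) = (⅓ - ⅓*0 + (⅓)*0²) + F = (⅓ + 0 + (⅓)*0) + F = (⅓ + 0 + 0) + F = ⅓ + F)
N(-50) + (-9*G(0) + 15) = (⅓ - 50) + (-9*0 + 15) = -149/3 + (0 + 15) = -149/3 + 15 = -104/3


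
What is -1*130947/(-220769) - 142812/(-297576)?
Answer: 1958198525/1824876554 ≈ 1.0731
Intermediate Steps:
-1*130947/(-220769) - 142812/(-297576) = -130947*(-1/220769) - 142812*(-1/297576) = 130947/220769 + 3967/8266 = 1958198525/1824876554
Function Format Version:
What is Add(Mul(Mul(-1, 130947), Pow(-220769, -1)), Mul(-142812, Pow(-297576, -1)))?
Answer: Rational(1958198525, 1824876554) ≈ 1.0731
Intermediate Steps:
Add(Mul(Mul(-1, 130947), Pow(-220769, -1)), Mul(-142812, Pow(-297576, -1))) = Add(Mul(-130947, Rational(-1, 220769)), Mul(-142812, Rational(-1, 297576))) = Add(Rational(130947, 220769), Rational(3967, 8266)) = Rational(1958198525, 1824876554)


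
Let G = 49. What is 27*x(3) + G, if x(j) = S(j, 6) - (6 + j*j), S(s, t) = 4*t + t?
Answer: 454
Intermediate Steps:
S(s, t) = 5*t
x(j) = 24 - j² (x(j) = 5*6 - (6 + j*j) = 30 - (6 + j²) = 30 + (-6 - j²) = 24 - j²)
27*x(3) + G = 27*(24 - 1*3²) + 49 = 27*(24 - 1*9) + 49 = 27*(24 - 9) + 49 = 27*15 + 49 = 405 + 49 = 454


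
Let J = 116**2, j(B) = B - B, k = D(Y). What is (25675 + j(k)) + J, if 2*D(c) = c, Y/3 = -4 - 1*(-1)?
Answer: 39131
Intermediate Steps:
Y = -9 (Y = 3*(-4 - 1*(-1)) = 3*(-4 + 1) = 3*(-3) = -9)
D(c) = c/2
k = -9/2 (k = (1/2)*(-9) = -9/2 ≈ -4.5000)
j(B) = 0
J = 13456
(25675 + j(k)) + J = (25675 + 0) + 13456 = 25675 + 13456 = 39131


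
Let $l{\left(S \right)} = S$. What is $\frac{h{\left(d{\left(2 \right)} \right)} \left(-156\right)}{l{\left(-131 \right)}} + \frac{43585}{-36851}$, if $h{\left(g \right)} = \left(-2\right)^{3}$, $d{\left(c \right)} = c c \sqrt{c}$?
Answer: $- \frac{51699683}{4827481} \approx -10.709$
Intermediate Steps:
$d{\left(c \right)} = c^{\frac{5}{2}}$ ($d{\left(c \right)} = c^{2} \sqrt{c} = c^{\frac{5}{2}}$)
$h{\left(g \right)} = -8$
$\frac{h{\left(d{\left(2 \right)} \right)} \left(-156\right)}{l{\left(-131 \right)}} + \frac{43585}{-36851} = \frac{\left(-8\right) \left(-156\right)}{-131} + \frac{43585}{-36851} = 1248 \left(- \frac{1}{131}\right) + 43585 \left(- \frac{1}{36851}\right) = - \frac{1248}{131} - \frac{43585}{36851} = - \frac{51699683}{4827481}$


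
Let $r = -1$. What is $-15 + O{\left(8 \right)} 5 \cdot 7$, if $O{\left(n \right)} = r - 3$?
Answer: $-155$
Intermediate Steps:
$O{\left(n \right)} = -4$ ($O{\left(n \right)} = -1 - 3 = -4$)
$-15 + O{\left(8 \right)} 5 \cdot 7 = -15 - 4 \cdot 5 \cdot 7 = -15 - 140 = -155$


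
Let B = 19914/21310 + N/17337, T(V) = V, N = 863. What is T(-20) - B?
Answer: -3876334474/184725735 ≈ -20.984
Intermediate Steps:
B = 181819774/184725735 (B = 19914/21310 + 863/17337 = 19914*(1/21310) + 863*(1/17337) = 9957/10655 + 863/17337 = 181819774/184725735 ≈ 0.98427)
T(-20) - B = -20 - 1*181819774/184725735 = -20 - 181819774/184725735 = -3876334474/184725735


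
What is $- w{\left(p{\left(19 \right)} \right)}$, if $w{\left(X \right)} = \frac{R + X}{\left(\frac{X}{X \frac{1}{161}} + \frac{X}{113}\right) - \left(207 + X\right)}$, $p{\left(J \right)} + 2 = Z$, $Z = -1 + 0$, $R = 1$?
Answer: $- \frac{113}{2431} \approx -0.046483$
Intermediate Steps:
$Z = -1$
$p{\left(J \right)} = -3$ ($p{\left(J \right)} = -2 - 1 = -3$)
$w{\left(X \right)} = \frac{1 + X}{-46 - \frac{112 X}{113}}$ ($w{\left(X \right)} = \frac{1 + X}{\left(\frac{X}{X \frac{1}{161}} + \frac{X}{113}\right) - \left(207 + X\right)} = \frac{1 + X}{\left(\frac{X}{X \frac{1}{161}} + X \frac{1}{113}\right) - \left(207 + X\right)} = \frac{1 + X}{\left(\frac{X}{\frac{1}{161} X} + \frac{X}{113}\right) - \left(207 + X\right)} = \frac{1 + X}{\left(X \frac{161}{X} + \frac{X}{113}\right) - \left(207 + X\right)} = \frac{1 + X}{\left(161 + \frac{X}{113}\right) - \left(207 + X\right)} = \frac{1 + X}{-46 - \frac{112 X}{113}}$)
$- w{\left(p{\left(19 \right)} \right)} = - \frac{113 \left(-1 - -3\right)}{2 \left(2599 + 56 \left(-3\right)\right)} = - \frac{113 \left(-1 + 3\right)}{2 \left(2599 - 168\right)} = - \frac{113 \cdot 2}{2 \cdot 2431} = \left(-1\right) \frac{113}{2431} = - \frac{113}{2431}$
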